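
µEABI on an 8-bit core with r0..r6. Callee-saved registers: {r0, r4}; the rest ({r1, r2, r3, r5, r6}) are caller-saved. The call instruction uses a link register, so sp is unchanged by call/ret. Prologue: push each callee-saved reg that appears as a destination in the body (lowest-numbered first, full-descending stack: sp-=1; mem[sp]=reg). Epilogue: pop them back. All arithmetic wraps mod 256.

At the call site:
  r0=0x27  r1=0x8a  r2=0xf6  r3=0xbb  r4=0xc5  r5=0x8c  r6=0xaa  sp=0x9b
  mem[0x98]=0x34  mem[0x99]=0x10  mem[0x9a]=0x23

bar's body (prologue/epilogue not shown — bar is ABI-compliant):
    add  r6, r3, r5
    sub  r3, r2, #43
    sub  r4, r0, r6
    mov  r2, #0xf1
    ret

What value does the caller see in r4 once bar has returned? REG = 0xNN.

prologue: push r4 -> mem[0x9a]=0xc5, sp=0x9a
body[0] add  r6, r3, r5 -> r6=0x47
body[1] sub  r3, r2, #43 -> r3=0xcb
body[2] sub  r4, r0, r6 -> r4=0xe0
body[3] mov  r2, #0xf1 -> r2=0xf1
epilogue: pop r4=0xc5, sp=0x9b
r4 is callee-saved -> restored

REG = 0xc5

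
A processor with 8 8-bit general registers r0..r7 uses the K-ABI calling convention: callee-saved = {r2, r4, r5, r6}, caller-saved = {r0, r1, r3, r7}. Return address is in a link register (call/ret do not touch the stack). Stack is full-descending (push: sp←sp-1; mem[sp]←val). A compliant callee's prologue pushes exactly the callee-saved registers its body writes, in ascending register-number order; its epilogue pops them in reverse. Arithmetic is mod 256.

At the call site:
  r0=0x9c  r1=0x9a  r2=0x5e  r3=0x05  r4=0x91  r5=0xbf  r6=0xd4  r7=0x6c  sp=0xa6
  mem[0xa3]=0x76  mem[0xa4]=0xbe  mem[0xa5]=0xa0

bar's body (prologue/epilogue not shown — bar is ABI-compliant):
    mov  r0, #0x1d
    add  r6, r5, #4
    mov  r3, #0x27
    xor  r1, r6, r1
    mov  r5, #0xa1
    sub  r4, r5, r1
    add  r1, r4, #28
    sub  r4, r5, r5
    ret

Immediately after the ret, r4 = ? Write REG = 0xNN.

REG = 0x91

prologue: push r4 -> mem[0xa5]=0x91, sp=0xa5
prologue: push r5 -> mem[0xa4]=0xbf, sp=0xa4
prologue: push r6 -> mem[0xa3]=0xd4, sp=0xa3
body[0] mov  r0, #0x1d -> r0=0x1d
body[1] add  r6, r5, #4 -> r6=0xc3
body[2] mov  r3, #0x27 -> r3=0x27
body[3] xor  r1, r6, r1 -> r1=0x59
body[4] mov  r5, #0xa1 -> r5=0xa1
body[5] sub  r4, r5, r1 -> r4=0x48
body[6] add  r1, r4, #28 -> r1=0x64
body[7] sub  r4, r5, r5 -> r4=0x00
epilogue: pop r6=0xd4, sp=0xa4
epilogue: pop r5=0xbf, sp=0xa5
epilogue: pop r4=0x91, sp=0xa6
r4 is callee-saved -> restored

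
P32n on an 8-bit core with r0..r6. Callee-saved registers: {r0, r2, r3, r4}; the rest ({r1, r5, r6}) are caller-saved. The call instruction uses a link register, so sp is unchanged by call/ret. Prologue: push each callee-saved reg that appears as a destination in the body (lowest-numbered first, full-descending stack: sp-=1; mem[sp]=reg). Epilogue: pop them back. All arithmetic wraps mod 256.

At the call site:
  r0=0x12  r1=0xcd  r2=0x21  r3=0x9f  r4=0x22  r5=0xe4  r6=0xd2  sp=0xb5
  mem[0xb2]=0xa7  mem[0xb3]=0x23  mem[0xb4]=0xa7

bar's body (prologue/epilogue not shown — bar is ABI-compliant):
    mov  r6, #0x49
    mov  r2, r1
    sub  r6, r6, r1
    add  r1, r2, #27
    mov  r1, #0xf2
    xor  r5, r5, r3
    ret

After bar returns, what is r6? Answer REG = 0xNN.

prologue: push r2 → mem[0xb4]=0x21, sp=0xb4
body[0] mov  r6, #0x49 → r6=0x49
body[1] mov  r2, r1 → r2=0xcd
body[2] sub  r6, r6, r1 → r6=0x7c
body[3] add  r1, r2, #27 → r1=0xe8
body[4] mov  r1, #0xf2 → r1=0xf2
body[5] xor  r5, r5, r3 → r5=0x7b
epilogue: pop r2=0x21, sp=0xb5
r6 is caller-saved → body value

REG = 0x7c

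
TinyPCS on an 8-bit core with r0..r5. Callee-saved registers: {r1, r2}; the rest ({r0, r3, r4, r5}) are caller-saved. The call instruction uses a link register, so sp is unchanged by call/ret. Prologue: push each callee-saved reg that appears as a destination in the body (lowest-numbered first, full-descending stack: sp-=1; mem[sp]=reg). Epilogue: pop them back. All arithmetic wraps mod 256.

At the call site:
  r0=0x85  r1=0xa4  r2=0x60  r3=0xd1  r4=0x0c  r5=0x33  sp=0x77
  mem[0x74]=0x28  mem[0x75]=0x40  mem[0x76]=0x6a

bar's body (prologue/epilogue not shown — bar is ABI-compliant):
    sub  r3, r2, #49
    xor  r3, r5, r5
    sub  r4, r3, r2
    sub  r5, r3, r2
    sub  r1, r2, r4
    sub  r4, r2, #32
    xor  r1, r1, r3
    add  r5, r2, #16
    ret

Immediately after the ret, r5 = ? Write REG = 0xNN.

REG = 0x70

prologue: push r1 -> mem[0x76]=0xa4, sp=0x76
body[0] sub  r3, r2, #49 -> r3=0x2f
body[1] xor  r3, r5, r5 -> r3=0x00
body[2] sub  r4, r3, r2 -> r4=0xa0
body[3] sub  r5, r3, r2 -> r5=0xa0
body[4] sub  r1, r2, r4 -> r1=0xc0
body[5] sub  r4, r2, #32 -> r4=0x40
body[6] xor  r1, r1, r3 -> r1=0xc0
body[7] add  r5, r2, #16 -> r5=0x70
epilogue: pop r1=0xa4, sp=0x77
r5 is caller-saved -> body value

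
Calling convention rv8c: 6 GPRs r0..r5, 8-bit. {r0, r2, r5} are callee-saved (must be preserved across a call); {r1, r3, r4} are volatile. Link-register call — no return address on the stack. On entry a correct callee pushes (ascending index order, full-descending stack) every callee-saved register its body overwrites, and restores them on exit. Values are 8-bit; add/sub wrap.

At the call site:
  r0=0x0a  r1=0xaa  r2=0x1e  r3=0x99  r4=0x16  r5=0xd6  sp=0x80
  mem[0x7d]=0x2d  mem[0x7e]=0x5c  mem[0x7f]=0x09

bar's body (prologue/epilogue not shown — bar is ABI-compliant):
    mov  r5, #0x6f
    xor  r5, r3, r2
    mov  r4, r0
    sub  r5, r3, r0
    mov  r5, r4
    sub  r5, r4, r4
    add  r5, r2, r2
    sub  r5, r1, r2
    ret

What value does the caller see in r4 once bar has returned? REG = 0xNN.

REG = 0x0a

prologue: push r5 → mem[0x7f]=0xd6, sp=0x7f
body[0] mov  r5, #0x6f → r5=0x6f
body[1] xor  r5, r3, r2 → r5=0x87
body[2] mov  r4, r0 → r4=0x0a
body[3] sub  r5, r3, r0 → r5=0x8f
body[4] mov  r5, r4 → r5=0x0a
body[5] sub  r5, r4, r4 → r5=0x00
body[6] add  r5, r2, r2 → r5=0x3c
body[7] sub  r5, r1, r2 → r5=0x8c
epilogue: pop r5=0xd6, sp=0x80
r4 is caller-saved → body value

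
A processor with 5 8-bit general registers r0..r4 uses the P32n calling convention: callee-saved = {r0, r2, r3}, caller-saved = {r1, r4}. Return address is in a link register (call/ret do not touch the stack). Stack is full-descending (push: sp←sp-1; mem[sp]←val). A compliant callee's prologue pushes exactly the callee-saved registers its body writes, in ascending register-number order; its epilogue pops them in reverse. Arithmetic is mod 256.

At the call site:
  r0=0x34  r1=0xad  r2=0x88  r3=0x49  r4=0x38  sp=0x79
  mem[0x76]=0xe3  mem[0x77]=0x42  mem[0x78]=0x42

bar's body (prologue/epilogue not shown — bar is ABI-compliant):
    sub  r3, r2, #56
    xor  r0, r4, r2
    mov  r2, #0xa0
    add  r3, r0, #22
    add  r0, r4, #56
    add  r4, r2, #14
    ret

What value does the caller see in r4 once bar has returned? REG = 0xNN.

prologue: push r0 -> mem[0x78]=0x34, sp=0x78
prologue: push r2 -> mem[0x77]=0x88, sp=0x77
prologue: push r3 -> mem[0x76]=0x49, sp=0x76
body[0] sub  r3, r2, #56 -> r3=0x50
body[1] xor  r0, r4, r2 -> r0=0xb0
body[2] mov  r2, #0xa0 -> r2=0xa0
body[3] add  r3, r0, #22 -> r3=0xc6
body[4] add  r0, r4, #56 -> r0=0x70
body[5] add  r4, r2, #14 -> r4=0xae
epilogue: pop r3=0x49, sp=0x77
epilogue: pop r2=0x88, sp=0x78
epilogue: pop r0=0x34, sp=0x79
r4 is caller-saved -> body value

REG = 0xae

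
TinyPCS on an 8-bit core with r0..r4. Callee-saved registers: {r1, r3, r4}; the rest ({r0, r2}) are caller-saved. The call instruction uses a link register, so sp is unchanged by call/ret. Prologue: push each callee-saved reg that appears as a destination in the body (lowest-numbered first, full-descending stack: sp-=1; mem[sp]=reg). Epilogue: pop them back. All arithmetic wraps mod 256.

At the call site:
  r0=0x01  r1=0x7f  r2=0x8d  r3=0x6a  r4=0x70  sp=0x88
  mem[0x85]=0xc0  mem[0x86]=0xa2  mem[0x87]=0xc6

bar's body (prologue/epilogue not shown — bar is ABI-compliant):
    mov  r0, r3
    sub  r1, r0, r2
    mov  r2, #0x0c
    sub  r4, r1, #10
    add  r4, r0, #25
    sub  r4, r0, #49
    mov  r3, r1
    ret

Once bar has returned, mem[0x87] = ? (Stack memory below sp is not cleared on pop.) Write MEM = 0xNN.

MEM = 0x7f

prologue: push r1 -> mem[0x87]=0x7f, sp=0x87
prologue: push r3 -> mem[0x86]=0x6a, sp=0x86
prologue: push r4 -> mem[0x85]=0x70, sp=0x85
body[0] mov  r0, r3 -> r0=0x6a
body[1] sub  r1, r0, r2 -> r1=0xdd
body[2] mov  r2, #0x0c -> r2=0x0c
body[3] sub  r4, r1, #10 -> r4=0xd3
body[4] add  r4, r0, #25 -> r4=0x83
body[5] sub  r4, r0, #49 -> r4=0x39
body[6] mov  r3, r1 -> r3=0xdd
epilogue: pop r4=0x70, sp=0x86
epilogue: pop r3=0x6a, sp=0x87
epilogue: pop r1=0x7f, sp=0x88
prologue pushed ['r1', 'r3', 'r4'] at ['0x87', '0x86', '0x85']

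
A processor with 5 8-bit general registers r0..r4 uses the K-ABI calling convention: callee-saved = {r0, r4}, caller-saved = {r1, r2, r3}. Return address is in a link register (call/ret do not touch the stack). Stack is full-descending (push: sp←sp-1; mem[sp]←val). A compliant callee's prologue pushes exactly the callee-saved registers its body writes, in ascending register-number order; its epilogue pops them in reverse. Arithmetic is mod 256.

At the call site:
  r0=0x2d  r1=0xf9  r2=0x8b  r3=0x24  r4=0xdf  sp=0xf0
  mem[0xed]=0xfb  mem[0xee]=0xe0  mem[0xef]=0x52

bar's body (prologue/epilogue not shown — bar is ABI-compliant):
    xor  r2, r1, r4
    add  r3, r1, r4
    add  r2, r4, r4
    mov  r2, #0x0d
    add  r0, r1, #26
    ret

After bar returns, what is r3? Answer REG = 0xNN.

prologue: push r0 -> mem[0xef]=0x2d, sp=0xef
body[0] xor  r2, r1, r4 -> r2=0x26
body[1] add  r3, r1, r4 -> r3=0xd8
body[2] add  r2, r4, r4 -> r2=0xbe
body[3] mov  r2, #0x0d -> r2=0x0d
body[4] add  r0, r1, #26 -> r0=0x13
epilogue: pop r0=0x2d, sp=0xf0
r3 is caller-saved -> body value

REG = 0xd8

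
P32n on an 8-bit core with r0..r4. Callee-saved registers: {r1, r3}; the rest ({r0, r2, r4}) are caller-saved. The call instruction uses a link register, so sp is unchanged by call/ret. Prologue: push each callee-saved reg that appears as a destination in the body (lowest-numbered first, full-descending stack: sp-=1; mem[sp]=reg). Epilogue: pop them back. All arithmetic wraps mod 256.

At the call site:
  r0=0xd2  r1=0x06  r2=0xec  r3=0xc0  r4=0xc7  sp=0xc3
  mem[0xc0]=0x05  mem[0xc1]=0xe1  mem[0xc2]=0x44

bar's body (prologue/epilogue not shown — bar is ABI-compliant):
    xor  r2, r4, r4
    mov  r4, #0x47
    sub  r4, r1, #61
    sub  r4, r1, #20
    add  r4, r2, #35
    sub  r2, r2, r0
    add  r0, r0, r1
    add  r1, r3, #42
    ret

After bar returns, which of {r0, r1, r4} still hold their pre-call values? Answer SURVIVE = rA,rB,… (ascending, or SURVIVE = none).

prologue: push r1 -> mem[0xc2]=0x06, sp=0xc2
body[0] xor  r2, r4, r4 -> r2=0x00
body[1] mov  r4, #0x47 -> r4=0x47
body[2] sub  r4, r1, #61 -> r4=0xc9
body[3] sub  r4, r1, #20 -> r4=0xf2
body[4] add  r4, r2, #35 -> r4=0x23
body[5] sub  r2, r2, r0 -> r2=0x2e
body[6] add  r0, r0, r1 -> r0=0xd8
body[7] add  r1, r3, #42 -> r1=0xea
epilogue: pop r1=0x06, sp=0xc3
r0: caller-saved, written=True
r1: callee-saved, written=True
r4: caller-saved, written=True

SURVIVE = r1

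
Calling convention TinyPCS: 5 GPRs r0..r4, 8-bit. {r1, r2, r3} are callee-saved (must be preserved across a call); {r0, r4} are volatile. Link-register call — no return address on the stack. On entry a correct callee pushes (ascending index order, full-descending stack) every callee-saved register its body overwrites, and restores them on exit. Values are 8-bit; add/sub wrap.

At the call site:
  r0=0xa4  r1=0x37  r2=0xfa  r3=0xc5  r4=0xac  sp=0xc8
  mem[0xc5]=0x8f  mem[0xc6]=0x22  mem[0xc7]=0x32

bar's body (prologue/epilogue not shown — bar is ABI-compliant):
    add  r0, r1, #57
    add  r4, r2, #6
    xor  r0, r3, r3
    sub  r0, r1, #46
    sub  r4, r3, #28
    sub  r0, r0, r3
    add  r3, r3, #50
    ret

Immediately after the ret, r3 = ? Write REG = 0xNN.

prologue: push r3 -> mem[0xc7]=0xc5, sp=0xc7
body[0] add  r0, r1, #57 -> r0=0x70
body[1] add  r4, r2, #6 -> r4=0x00
body[2] xor  r0, r3, r3 -> r0=0x00
body[3] sub  r0, r1, #46 -> r0=0x09
body[4] sub  r4, r3, #28 -> r4=0xa9
body[5] sub  r0, r0, r3 -> r0=0x44
body[6] add  r3, r3, #50 -> r3=0xf7
epilogue: pop r3=0xc5, sp=0xc8
r3 is callee-saved -> restored

REG = 0xc5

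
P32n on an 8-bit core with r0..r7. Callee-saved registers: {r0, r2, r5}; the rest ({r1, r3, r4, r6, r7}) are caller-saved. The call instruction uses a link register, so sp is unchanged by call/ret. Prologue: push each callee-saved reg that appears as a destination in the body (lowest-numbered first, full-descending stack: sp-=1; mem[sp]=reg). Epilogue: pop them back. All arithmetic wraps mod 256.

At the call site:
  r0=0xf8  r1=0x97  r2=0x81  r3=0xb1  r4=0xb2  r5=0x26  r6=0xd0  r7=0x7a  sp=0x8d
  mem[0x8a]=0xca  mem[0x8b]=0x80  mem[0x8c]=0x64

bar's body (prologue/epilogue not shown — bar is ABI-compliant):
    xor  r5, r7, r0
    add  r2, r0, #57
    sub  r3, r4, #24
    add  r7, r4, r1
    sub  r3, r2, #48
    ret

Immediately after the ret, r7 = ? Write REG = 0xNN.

REG = 0x49

prologue: push r2 -> mem[0x8c]=0x81, sp=0x8c
prologue: push r5 -> mem[0x8b]=0x26, sp=0x8b
body[0] xor  r5, r7, r0 -> r5=0x82
body[1] add  r2, r0, #57 -> r2=0x31
body[2] sub  r3, r4, #24 -> r3=0x9a
body[3] add  r7, r4, r1 -> r7=0x49
body[4] sub  r3, r2, #48 -> r3=0x01
epilogue: pop r5=0x26, sp=0x8c
epilogue: pop r2=0x81, sp=0x8d
r7 is caller-saved -> body value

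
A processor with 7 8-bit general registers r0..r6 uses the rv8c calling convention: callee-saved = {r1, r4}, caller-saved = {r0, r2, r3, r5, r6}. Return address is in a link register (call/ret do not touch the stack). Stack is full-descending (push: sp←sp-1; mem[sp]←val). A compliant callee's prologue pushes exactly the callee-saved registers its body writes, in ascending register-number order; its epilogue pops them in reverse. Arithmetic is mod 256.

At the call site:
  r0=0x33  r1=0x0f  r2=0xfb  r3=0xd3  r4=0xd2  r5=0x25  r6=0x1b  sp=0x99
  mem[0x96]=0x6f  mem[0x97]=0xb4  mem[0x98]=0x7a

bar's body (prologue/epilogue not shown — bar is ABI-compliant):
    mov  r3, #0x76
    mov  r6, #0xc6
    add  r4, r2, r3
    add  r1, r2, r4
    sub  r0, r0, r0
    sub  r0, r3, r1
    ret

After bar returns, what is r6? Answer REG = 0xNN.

prologue: push r1 → mem[0x98]=0x0f, sp=0x98
prologue: push r4 → mem[0x97]=0xd2, sp=0x97
body[0] mov  r3, #0x76 → r3=0x76
body[1] mov  r6, #0xc6 → r6=0xc6
body[2] add  r4, r2, r3 → r4=0x71
body[3] add  r1, r2, r4 → r1=0x6c
body[4] sub  r0, r0, r0 → r0=0x00
body[5] sub  r0, r3, r1 → r0=0x0a
epilogue: pop r4=0xd2, sp=0x98
epilogue: pop r1=0x0f, sp=0x99
r6 is caller-saved → body value

REG = 0xc6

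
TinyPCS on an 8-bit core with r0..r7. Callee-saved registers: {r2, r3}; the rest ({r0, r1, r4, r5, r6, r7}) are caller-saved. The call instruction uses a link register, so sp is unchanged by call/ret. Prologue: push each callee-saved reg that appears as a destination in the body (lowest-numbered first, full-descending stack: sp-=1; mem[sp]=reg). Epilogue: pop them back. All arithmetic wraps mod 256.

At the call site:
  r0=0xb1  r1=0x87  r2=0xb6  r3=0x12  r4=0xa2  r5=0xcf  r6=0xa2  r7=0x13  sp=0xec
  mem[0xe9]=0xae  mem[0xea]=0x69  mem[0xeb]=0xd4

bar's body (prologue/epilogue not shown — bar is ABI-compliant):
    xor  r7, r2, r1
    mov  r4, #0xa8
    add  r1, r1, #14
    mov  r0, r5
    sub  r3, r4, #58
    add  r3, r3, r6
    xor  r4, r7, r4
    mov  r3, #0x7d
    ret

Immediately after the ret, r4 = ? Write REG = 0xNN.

REG = 0x99

prologue: push r3 -> mem[0xeb]=0x12, sp=0xeb
body[0] xor  r7, r2, r1 -> r7=0x31
body[1] mov  r4, #0xa8 -> r4=0xa8
body[2] add  r1, r1, #14 -> r1=0x95
body[3] mov  r0, r5 -> r0=0xcf
body[4] sub  r3, r4, #58 -> r3=0x6e
body[5] add  r3, r3, r6 -> r3=0x10
body[6] xor  r4, r7, r4 -> r4=0x99
body[7] mov  r3, #0x7d -> r3=0x7d
epilogue: pop r3=0x12, sp=0xec
r4 is caller-saved -> body value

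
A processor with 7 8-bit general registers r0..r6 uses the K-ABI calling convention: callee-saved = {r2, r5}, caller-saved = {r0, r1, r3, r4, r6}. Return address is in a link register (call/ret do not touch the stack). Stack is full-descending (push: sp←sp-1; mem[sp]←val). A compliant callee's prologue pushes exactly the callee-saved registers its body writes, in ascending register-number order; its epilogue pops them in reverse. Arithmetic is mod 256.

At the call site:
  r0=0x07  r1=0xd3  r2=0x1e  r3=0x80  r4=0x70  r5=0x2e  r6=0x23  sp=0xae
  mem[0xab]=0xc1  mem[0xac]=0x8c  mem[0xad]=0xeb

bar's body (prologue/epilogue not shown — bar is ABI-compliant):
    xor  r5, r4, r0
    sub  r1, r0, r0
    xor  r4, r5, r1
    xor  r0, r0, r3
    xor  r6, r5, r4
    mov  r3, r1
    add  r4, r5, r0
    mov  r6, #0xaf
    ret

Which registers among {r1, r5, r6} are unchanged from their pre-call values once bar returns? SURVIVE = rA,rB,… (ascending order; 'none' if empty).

SURVIVE = r5

prologue: push r5 -> mem[0xad]=0x2e, sp=0xad
body[0] xor  r5, r4, r0 -> r5=0x77
body[1] sub  r1, r0, r0 -> r1=0x00
body[2] xor  r4, r5, r1 -> r4=0x77
body[3] xor  r0, r0, r3 -> r0=0x87
body[4] xor  r6, r5, r4 -> r6=0x00
body[5] mov  r3, r1 -> r3=0x00
body[6] add  r4, r5, r0 -> r4=0xfe
body[7] mov  r6, #0xaf -> r6=0xaf
epilogue: pop r5=0x2e, sp=0xae
r1: caller-saved, written=True
r5: callee-saved, written=True
r6: caller-saved, written=True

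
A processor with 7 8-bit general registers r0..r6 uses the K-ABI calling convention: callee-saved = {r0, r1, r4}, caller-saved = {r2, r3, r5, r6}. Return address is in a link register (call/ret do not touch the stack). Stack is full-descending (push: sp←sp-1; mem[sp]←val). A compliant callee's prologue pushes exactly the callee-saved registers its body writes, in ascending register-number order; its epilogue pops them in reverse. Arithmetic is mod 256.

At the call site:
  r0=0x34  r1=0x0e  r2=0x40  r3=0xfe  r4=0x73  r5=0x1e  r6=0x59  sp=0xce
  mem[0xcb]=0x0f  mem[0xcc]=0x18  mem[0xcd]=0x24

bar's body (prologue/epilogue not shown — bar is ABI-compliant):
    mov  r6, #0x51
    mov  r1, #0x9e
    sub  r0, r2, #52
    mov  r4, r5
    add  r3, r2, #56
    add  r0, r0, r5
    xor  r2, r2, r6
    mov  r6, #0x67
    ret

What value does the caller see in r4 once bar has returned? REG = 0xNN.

REG = 0x73

prologue: push r0 → mem[0xcd]=0x34, sp=0xcd
prologue: push r1 → mem[0xcc]=0x0e, sp=0xcc
prologue: push r4 → mem[0xcb]=0x73, sp=0xcb
body[0] mov  r6, #0x51 → r6=0x51
body[1] mov  r1, #0x9e → r1=0x9e
body[2] sub  r0, r2, #52 → r0=0x0c
body[3] mov  r4, r5 → r4=0x1e
body[4] add  r3, r2, #56 → r3=0x78
body[5] add  r0, r0, r5 → r0=0x2a
body[6] xor  r2, r2, r6 → r2=0x11
body[7] mov  r6, #0x67 → r6=0x67
epilogue: pop r4=0x73, sp=0xcc
epilogue: pop r1=0x0e, sp=0xcd
epilogue: pop r0=0x34, sp=0xce
r4 is callee-saved → restored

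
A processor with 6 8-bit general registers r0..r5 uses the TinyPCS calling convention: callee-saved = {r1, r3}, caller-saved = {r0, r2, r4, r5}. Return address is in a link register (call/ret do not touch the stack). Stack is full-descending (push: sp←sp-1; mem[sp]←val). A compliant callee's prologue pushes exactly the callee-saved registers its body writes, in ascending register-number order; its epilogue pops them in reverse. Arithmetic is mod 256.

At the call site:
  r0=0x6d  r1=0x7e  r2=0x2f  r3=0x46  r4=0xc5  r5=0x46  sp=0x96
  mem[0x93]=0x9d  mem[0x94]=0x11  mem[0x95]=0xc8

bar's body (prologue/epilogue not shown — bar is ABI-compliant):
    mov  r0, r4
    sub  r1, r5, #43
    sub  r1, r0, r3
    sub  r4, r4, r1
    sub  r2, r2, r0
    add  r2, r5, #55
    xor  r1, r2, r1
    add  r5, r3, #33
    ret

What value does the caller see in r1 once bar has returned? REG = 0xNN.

prologue: push r1 -> mem[0x95]=0x7e, sp=0x95
body[0] mov  r0, r4 -> r0=0xc5
body[1] sub  r1, r5, #43 -> r1=0x1b
body[2] sub  r1, r0, r3 -> r1=0x7f
body[3] sub  r4, r4, r1 -> r4=0x46
body[4] sub  r2, r2, r0 -> r2=0x6a
body[5] add  r2, r5, #55 -> r2=0x7d
body[6] xor  r1, r2, r1 -> r1=0x02
body[7] add  r5, r3, #33 -> r5=0x67
epilogue: pop r1=0x7e, sp=0x96
r1 is callee-saved -> restored

REG = 0x7e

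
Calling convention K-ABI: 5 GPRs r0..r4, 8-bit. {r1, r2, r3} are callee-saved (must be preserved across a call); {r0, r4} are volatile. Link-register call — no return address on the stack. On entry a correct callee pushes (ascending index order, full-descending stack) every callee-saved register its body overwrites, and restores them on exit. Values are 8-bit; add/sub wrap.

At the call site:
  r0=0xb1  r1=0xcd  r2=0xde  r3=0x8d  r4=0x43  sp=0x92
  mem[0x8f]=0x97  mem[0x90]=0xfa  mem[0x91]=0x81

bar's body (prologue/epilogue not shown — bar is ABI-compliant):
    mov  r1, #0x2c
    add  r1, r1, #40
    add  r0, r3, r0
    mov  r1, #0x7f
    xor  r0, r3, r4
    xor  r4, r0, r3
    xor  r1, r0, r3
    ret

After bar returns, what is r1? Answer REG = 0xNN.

REG = 0xcd

prologue: push r1 → mem[0x91]=0xcd, sp=0x91
body[0] mov  r1, #0x2c → r1=0x2c
body[1] add  r1, r1, #40 → r1=0x54
body[2] add  r0, r3, r0 → r0=0x3e
body[3] mov  r1, #0x7f → r1=0x7f
body[4] xor  r0, r3, r4 → r0=0xce
body[5] xor  r4, r0, r3 → r4=0x43
body[6] xor  r1, r0, r3 → r1=0x43
epilogue: pop r1=0xcd, sp=0x92
r1 is callee-saved → restored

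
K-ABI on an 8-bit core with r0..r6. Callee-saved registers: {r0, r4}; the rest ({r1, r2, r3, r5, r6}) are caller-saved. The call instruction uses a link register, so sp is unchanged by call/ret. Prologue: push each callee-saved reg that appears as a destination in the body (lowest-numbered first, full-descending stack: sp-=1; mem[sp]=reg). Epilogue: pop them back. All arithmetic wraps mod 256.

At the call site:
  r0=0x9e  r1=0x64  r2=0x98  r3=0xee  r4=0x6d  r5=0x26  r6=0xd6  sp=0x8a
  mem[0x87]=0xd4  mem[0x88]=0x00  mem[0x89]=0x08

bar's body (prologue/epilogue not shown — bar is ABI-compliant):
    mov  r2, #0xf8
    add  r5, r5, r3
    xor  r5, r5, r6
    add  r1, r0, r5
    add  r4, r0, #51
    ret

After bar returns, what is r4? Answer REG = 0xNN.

REG = 0x6d

prologue: push r4 -> mem[0x89]=0x6d, sp=0x89
body[0] mov  r2, #0xf8 -> r2=0xf8
body[1] add  r5, r5, r3 -> r5=0x14
body[2] xor  r5, r5, r6 -> r5=0xc2
body[3] add  r1, r0, r5 -> r1=0x60
body[4] add  r4, r0, #51 -> r4=0xd1
epilogue: pop r4=0x6d, sp=0x8a
r4 is callee-saved -> restored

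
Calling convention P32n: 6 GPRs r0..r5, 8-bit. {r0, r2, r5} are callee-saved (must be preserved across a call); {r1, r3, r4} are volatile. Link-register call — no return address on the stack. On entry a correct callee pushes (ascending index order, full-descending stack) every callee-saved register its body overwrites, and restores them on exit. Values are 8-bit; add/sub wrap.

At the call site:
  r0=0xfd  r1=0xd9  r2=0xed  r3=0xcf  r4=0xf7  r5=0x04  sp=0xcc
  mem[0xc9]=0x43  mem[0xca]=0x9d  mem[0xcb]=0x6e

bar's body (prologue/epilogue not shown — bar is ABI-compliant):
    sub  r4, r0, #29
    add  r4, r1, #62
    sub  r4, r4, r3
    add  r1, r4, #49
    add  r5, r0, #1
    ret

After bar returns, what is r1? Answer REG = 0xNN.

REG = 0x79

prologue: push r5 → mem[0xcb]=0x04, sp=0xcb
body[0] sub  r4, r0, #29 → r4=0xe0
body[1] add  r4, r1, #62 → r4=0x17
body[2] sub  r4, r4, r3 → r4=0x48
body[3] add  r1, r4, #49 → r1=0x79
body[4] add  r5, r0, #1 → r5=0xfe
epilogue: pop r5=0x04, sp=0xcc
r1 is caller-saved → body value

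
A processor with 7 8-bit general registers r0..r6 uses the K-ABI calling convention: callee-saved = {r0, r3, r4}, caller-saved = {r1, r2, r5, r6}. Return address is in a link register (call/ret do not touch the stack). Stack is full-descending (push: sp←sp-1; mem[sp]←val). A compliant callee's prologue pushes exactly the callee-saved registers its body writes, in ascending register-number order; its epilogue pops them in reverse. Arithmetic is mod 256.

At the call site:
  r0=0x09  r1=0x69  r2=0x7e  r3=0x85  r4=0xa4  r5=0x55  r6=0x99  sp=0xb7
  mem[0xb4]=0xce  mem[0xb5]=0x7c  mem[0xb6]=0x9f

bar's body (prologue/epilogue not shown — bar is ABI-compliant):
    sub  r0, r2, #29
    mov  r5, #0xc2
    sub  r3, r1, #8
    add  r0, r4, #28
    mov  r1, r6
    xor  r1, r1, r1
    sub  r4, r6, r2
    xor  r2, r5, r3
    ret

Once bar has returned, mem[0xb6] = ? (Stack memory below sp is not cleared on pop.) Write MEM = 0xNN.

prologue: push r0 → mem[0xb6]=0x09, sp=0xb6
prologue: push r3 → mem[0xb5]=0x85, sp=0xb5
prologue: push r4 → mem[0xb4]=0xa4, sp=0xb4
body[0] sub  r0, r2, #29 → r0=0x61
body[1] mov  r5, #0xc2 → r5=0xc2
body[2] sub  r3, r1, #8 → r3=0x61
body[3] add  r0, r4, #28 → r0=0xc0
body[4] mov  r1, r6 → r1=0x99
body[5] xor  r1, r1, r1 → r1=0x00
body[6] sub  r4, r6, r2 → r4=0x1b
body[7] xor  r2, r5, r3 → r2=0xa3
epilogue: pop r4=0xa4, sp=0xb5
epilogue: pop r3=0x85, sp=0xb6
epilogue: pop r0=0x09, sp=0xb7
prologue pushed ['r0', 'r3', 'r4'] at ['0xb6', '0xb5', '0xb4']

MEM = 0x09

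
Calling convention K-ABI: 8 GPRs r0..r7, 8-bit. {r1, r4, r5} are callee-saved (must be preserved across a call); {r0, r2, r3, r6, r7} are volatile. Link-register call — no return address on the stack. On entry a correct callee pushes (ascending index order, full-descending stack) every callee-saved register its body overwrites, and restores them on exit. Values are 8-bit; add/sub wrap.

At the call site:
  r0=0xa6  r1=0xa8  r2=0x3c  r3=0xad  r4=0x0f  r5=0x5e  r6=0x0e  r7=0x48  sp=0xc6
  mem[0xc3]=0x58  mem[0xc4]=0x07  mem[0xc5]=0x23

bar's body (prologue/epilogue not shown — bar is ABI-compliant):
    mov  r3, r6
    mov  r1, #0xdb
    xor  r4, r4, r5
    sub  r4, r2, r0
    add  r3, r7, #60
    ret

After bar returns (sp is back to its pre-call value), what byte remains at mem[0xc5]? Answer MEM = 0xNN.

prologue: push r1 -> mem[0xc5]=0xa8, sp=0xc5
prologue: push r4 -> mem[0xc4]=0x0f, sp=0xc4
body[0] mov  r3, r6 -> r3=0x0e
body[1] mov  r1, #0xdb -> r1=0xdb
body[2] xor  r4, r4, r5 -> r4=0x51
body[3] sub  r4, r2, r0 -> r4=0x96
body[4] add  r3, r7, #60 -> r3=0x84
epilogue: pop r4=0x0f, sp=0xc5
epilogue: pop r1=0xa8, sp=0xc6
prologue pushed ['r1', 'r4'] at ['0xc5', '0xc4']

MEM = 0xa8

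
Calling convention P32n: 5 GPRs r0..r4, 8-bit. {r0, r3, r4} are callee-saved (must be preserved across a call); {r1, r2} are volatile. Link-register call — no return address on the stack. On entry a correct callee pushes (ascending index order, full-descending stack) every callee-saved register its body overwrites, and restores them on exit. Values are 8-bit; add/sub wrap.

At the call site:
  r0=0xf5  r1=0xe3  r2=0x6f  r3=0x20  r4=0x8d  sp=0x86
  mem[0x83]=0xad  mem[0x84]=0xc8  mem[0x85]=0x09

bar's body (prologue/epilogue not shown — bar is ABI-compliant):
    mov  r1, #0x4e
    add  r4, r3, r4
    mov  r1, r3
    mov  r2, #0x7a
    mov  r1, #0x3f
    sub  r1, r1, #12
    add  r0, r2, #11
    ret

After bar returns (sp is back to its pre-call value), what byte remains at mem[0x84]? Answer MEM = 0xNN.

MEM = 0x8d

prologue: push r0 → mem[0x85]=0xf5, sp=0x85
prologue: push r4 → mem[0x84]=0x8d, sp=0x84
body[0] mov  r1, #0x4e → r1=0x4e
body[1] add  r4, r3, r4 → r4=0xad
body[2] mov  r1, r3 → r1=0x20
body[3] mov  r2, #0x7a → r2=0x7a
body[4] mov  r1, #0x3f → r1=0x3f
body[5] sub  r1, r1, #12 → r1=0x33
body[6] add  r0, r2, #11 → r0=0x85
epilogue: pop r4=0x8d, sp=0x85
epilogue: pop r0=0xf5, sp=0x86
prologue pushed ['r0', 'r4'] at ['0x85', '0x84']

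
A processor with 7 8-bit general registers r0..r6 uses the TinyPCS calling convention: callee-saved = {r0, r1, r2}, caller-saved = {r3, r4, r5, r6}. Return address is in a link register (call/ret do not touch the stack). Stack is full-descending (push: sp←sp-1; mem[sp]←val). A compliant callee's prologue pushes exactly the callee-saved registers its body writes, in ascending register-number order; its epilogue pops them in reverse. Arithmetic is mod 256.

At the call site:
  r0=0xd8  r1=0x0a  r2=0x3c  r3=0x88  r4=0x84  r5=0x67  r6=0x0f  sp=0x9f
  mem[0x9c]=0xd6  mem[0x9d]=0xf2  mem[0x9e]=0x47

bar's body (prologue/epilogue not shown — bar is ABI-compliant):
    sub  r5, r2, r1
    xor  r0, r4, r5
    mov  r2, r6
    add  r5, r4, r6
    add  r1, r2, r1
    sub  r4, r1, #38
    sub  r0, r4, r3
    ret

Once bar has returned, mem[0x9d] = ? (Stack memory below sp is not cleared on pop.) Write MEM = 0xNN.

MEM = 0x0a

prologue: push r0 -> mem[0x9e]=0xd8, sp=0x9e
prologue: push r1 -> mem[0x9d]=0x0a, sp=0x9d
prologue: push r2 -> mem[0x9c]=0x3c, sp=0x9c
body[0] sub  r5, r2, r1 -> r5=0x32
body[1] xor  r0, r4, r5 -> r0=0xb6
body[2] mov  r2, r6 -> r2=0x0f
body[3] add  r5, r4, r6 -> r5=0x93
body[4] add  r1, r2, r1 -> r1=0x19
body[5] sub  r4, r1, #38 -> r4=0xf3
body[6] sub  r0, r4, r3 -> r0=0x6b
epilogue: pop r2=0x3c, sp=0x9d
epilogue: pop r1=0x0a, sp=0x9e
epilogue: pop r0=0xd8, sp=0x9f
prologue pushed ['r0', 'r1', 'r2'] at ['0x9e', '0x9d', '0x9c']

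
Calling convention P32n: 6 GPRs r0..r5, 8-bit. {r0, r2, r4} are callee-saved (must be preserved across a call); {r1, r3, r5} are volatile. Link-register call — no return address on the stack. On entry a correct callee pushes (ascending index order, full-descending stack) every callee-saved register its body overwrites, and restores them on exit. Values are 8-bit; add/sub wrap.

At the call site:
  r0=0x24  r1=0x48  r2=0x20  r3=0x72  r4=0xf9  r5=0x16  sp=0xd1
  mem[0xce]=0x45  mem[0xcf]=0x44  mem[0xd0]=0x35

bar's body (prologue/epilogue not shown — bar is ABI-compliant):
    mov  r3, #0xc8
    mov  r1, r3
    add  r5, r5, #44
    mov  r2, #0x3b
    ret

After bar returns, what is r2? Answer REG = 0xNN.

prologue: push r2 → mem[0xd0]=0x20, sp=0xd0
body[0] mov  r3, #0xc8 → r3=0xc8
body[1] mov  r1, r3 → r1=0xc8
body[2] add  r5, r5, #44 → r5=0x42
body[3] mov  r2, #0x3b → r2=0x3b
epilogue: pop r2=0x20, sp=0xd1
r2 is callee-saved → restored

REG = 0x20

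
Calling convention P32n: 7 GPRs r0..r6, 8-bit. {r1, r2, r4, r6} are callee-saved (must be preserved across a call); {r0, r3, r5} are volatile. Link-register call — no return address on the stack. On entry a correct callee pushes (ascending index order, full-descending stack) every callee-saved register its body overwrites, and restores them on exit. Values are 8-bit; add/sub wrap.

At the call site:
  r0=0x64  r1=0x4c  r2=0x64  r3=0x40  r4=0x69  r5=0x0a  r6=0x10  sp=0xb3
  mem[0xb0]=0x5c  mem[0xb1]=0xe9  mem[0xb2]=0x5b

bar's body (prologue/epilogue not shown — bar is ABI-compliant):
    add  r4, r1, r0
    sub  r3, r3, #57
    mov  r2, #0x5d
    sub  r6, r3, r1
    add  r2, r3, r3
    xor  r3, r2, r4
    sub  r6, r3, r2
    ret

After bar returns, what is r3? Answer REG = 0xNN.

REG = 0xbe

prologue: push r2 → mem[0xb2]=0x64, sp=0xb2
prologue: push r4 → mem[0xb1]=0x69, sp=0xb1
prologue: push r6 → mem[0xb0]=0x10, sp=0xb0
body[0] add  r4, r1, r0 → r4=0xb0
body[1] sub  r3, r3, #57 → r3=0x07
body[2] mov  r2, #0x5d → r2=0x5d
body[3] sub  r6, r3, r1 → r6=0xbb
body[4] add  r2, r3, r3 → r2=0x0e
body[5] xor  r3, r2, r4 → r3=0xbe
body[6] sub  r6, r3, r2 → r6=0xb0
epilogue: pop r6=0x10, sp=0xb1
epilogue: pop r4=0x69, sp=0xb2
epilogue: pop r2=0x64, sp=0xb3
r3 is caller-saved → body value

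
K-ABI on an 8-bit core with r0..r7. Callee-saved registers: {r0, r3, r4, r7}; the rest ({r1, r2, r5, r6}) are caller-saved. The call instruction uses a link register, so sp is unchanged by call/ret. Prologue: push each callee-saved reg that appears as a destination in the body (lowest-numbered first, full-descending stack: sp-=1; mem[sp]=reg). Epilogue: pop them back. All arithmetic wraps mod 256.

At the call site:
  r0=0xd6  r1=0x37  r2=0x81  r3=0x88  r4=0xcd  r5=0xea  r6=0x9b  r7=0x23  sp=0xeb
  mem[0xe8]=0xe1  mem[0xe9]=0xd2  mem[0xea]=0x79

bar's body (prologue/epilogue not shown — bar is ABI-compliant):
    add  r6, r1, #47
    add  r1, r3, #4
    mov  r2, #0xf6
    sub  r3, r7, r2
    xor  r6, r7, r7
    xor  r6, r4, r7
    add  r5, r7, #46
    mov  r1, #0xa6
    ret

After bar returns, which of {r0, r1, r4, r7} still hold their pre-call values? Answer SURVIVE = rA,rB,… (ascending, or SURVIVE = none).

SURVIVE = r0,r4,r7

prologue: push r3 -> mem[0xea]=0x88, sp=0xea
body[0] add  r6, r1, #47 -> r6=0x66
body[1] add  r1, r3, #4 -> r1=0x8c
body[2] mov  r2, #0xf6 -> r2=0xf6
body[3] sub  r3, r7, r2 -> r3=0x2d
body[4] xor  r6, r7, r7 -> r6=0x00
body[5] xor  r6, r4, r7 -> r6=0xee
body[6] add  r5, r7, #46 -> r5=0x51
body[7] mov  r1, #0xa6 -> r1=0xa6
epilogue: pop r3=0x88, sp=0xeb
r0: callee-saved, written=False
r1: caller-saved, written=True
r4: callee-saved, written=False
r7: callee-saved, written=False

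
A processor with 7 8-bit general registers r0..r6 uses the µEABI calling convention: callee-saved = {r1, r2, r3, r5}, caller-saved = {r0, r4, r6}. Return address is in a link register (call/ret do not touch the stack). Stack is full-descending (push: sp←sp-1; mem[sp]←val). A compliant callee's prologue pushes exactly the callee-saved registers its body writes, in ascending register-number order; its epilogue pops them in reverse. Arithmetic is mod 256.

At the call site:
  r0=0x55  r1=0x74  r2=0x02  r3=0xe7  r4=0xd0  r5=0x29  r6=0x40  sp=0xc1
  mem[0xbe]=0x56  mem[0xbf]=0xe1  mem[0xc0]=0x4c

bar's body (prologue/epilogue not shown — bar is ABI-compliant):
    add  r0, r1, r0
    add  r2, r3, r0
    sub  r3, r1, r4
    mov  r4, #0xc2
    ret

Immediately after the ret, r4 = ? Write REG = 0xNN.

REG = 0xc2

prologue: push r2 -> mem[0xc0]=0x02, sp=0xc0
prologue: push r3 -> mem[0xbf]=0xe7, sp=0xbf
body[0] add  r0, r1, r0 -> r0=0xc9
body[1] add  r2, r3, r0 -> r2=0xb0
body[2] sub  r3, r1, r4 -> r3=0xa4
body[3] mov  r4, #0xc2 -> r4=0xc2
epilogue: pop r3=0xe7, sp=0xc0
epilogue: pop r2=0x02, sp=0xc1
r4 is caller-saved -> body value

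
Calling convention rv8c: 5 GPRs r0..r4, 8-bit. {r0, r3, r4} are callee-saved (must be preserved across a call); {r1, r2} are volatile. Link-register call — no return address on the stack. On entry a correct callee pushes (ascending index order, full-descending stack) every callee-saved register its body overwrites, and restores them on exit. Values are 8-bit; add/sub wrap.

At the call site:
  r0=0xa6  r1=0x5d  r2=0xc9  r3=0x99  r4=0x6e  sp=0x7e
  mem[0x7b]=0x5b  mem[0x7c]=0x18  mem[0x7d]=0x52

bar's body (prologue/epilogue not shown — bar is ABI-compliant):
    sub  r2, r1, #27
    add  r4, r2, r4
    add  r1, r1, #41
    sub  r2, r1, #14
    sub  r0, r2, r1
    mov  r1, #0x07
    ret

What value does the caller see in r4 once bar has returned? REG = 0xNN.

prologue: push r0 → mem[0x7d]=0xa6, sp=0x7d
prologue: push r4 → mem[0x7c]=0x6e, sp=0x7c
body[0] sub  r2, r1, #27 → r2=0x42
body[1] add  r4, r2, r4 → r4=0xb0
body[2] add  r1, r1, #41 → r1=0x86
body[3] sub  r2, r1, #14 → r2=0x78
body[4] sub  r0, r2, r1 → r0=0xf2
body[5] mov  r1, #0x07 → r1=0x07
epilogue: pop r4=0x6e, sp=0x7d
epilogue: pop r0=0xa6, sp=0x7e
r4 is callee-saved → restored

REG = 0x6e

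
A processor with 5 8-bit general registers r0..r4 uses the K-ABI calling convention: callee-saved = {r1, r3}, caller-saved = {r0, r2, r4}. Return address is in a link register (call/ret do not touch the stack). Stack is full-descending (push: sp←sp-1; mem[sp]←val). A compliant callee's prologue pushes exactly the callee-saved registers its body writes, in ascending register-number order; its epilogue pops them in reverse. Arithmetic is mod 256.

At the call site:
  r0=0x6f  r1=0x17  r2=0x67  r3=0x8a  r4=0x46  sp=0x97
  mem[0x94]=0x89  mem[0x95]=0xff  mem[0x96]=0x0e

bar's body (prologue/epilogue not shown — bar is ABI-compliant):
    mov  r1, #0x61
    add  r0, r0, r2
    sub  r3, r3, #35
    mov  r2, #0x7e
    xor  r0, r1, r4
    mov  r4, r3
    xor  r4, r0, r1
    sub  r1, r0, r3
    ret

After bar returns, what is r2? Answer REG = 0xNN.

prologue: push r1 -> mem[0x96]=0x17, sp=0x96
prologue: push r3 -> mem[0x95]=0x8a, sp=0x95
body[0] mov  r1, #0x61 -> r1=0x61
body[1] add  r0, r0, r2 -> r0=0xd6
body[2] sub  r3, r3, #35 -> r3=0x67
body[3] mov  r2, #0x7e -> r2=0x7e
body[4] xor  r0, r1, r4 -> r0=0x27
body[5] mov  r4, r3 -> r4=0x67
body[6] xor  r4, r0, r1 -> r4=0x46
body[7] sub  r1, r0, r3 -> r1=0xc0
epilogue: pop r3=0x8a, sp=0x96
epilogue: pop r1=0x17, sp=0x97
r2 is caller-saved -> body value

REG = 0x7e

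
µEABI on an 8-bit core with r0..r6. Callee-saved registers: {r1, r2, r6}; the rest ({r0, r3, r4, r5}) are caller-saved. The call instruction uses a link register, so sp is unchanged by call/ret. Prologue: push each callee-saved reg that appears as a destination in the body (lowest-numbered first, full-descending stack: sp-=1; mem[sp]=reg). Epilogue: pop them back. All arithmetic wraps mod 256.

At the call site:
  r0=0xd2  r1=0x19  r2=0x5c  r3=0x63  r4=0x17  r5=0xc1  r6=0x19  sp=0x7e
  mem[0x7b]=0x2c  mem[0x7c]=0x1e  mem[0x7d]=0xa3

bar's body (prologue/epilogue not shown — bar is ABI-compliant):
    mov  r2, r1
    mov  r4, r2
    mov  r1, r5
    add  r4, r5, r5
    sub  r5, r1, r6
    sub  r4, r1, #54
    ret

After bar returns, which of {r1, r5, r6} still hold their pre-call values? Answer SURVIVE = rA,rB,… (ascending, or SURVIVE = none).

SURVIVE = r1,r6

prologue: push r1 -> mem[0x7d]=0x19, sp=0x7d
prologue: push r2 -> mem[0x7c]=0x5c, sp=0x7c
body[0] mov  r2, r1 -> r2=0x19
body[1] mov  r4, r2 -> r4=0x19
body[2] mov  r1, r5 -> r1=0xc1
body[3] add  r4, r5, r5 -> r4=0x82
body[4] sub  r5, r1, r6 -> r5=0xa8
body[5] sub  r4, r1, #54 -> r4=0x8b
epilogue: pop r2=0x5c, sp=0x7d
epilogue: pop r1=0x19, sp=0x7e
r1: callee-saved, written=True
r5: caller-saved, written=True
r6: callee-saved, written=False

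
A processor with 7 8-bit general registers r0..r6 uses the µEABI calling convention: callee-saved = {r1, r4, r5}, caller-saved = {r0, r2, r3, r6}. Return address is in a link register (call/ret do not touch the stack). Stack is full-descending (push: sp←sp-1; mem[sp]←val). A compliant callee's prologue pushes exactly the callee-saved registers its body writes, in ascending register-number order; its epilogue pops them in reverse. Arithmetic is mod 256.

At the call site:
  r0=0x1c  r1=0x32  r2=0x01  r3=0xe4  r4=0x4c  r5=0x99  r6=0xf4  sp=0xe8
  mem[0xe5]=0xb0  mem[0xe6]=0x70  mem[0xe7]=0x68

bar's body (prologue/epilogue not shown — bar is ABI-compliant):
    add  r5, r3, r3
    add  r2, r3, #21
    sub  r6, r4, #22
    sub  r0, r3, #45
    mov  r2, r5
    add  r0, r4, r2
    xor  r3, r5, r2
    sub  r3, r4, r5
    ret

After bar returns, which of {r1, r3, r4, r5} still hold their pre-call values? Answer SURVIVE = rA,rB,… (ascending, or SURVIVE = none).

prologue: push r5 -> mem[0xe7]=0x99, sp=0xe7
body[0] add  r5, r3, r3 -> r5=0xc8
body[1] add  r2, r3, #21 -> r2=0xf9
body[2] sub  r6, r4, #22 -> r6=0x36
body[3] sub  r0, r3, #45 -> r0=0xb7
body[4] mov  r2, r5 -> r2=0xc8
body[5] add  r0, r4, r2 -> r0=0x14
body[6] xor  r3, r5, r2 -> r3=0x00
body[7] sub  r3, r4, r5 -> r3=0x84
epilogue: pop r5=0x99, sp=0xe8
r1: callee-saved, written=False
r3: caller-saved, written=True
r4: callee-saved, written=False
r5: callee-saved, written=True

SURVIVE = r1,r4,r5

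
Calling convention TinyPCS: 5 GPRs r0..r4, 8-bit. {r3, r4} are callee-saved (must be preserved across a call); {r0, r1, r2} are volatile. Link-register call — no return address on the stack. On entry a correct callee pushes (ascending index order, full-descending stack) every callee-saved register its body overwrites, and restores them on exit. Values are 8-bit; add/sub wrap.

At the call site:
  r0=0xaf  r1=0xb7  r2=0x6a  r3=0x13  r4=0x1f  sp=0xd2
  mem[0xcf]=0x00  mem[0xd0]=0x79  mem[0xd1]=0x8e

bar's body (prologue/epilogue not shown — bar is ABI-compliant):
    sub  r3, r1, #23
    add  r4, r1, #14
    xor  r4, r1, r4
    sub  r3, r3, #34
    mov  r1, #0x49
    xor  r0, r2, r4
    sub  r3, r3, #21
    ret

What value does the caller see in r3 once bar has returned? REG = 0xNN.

REG = 0x13

prologue: push r3 -> mem[0xd1]=0x13, sp=0xd1
prologue: push r4 -> mem[0xd0]=0x1f, sp=0xd0
body[0] sub  r3, r1, #23 -> r3=0xa0
body[1] add  r4, r1, #14 -> r4=0xc5
body[2] xor  r4, r1, r4 -> r4=0x72
body[3] sub  r3, r3, #34 -> r3=0x7e
body[4] mov  r1, #0x49 -> r1=0x49
body[5] xor  r0, r2, r4 -> r0=0x18
body[6] sub  r3, r3, #21 -> r3=0x69
epilogue: pop r4=0x1f, sp=0xd1
epilogue: pop r3=0x13, sp=0xd2
r3 is callee-saved -> restored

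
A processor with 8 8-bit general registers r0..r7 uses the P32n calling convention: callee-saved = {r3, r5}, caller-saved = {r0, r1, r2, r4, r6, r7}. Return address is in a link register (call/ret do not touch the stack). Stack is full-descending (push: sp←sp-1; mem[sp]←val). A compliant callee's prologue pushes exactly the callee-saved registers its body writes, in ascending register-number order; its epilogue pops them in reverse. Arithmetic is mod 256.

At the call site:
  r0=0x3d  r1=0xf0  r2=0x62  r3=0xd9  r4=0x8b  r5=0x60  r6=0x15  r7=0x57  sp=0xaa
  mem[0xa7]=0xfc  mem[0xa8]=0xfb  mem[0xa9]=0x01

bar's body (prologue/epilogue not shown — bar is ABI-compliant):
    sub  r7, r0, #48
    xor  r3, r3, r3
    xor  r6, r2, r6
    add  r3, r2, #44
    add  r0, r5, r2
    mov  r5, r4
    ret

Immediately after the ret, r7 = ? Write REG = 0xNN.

prologue: push r3 → mem[0xa9]=0xd9, sp=0xa9
prologue: push r5 → mem[0xa8]=0x60, sp=0xa8
body[0] sub  r7, r0, #48 → r7=0x0d
body[1] xor  r3, r3, r3 → r3=0x00
body[2] xor  r6, r2, r6 → r6=0x77
body[3] add  r3, r2, #44 → r3=0x8e
body[4] add  r0, r5, r2 → r0=0xc2
body[5] mov  r5, r4 → r5=0x8b
epilogue: pop r5=0x60, sp=0xa9
epilogue: pop r3=0xd9, sp=0xaa
r7 is caller-saved → body value

REG = 0x0d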